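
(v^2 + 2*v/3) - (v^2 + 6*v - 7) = 7 - 16*v/3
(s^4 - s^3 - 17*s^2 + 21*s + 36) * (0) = 0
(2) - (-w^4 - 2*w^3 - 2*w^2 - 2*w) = w^4 + 2*w^3 + 2*w^2 + 2*w + 2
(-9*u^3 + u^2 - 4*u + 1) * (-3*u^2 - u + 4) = 27*u^5 + 6*u^4 - 25*u^3 + 5*u^2 - 17*u + 4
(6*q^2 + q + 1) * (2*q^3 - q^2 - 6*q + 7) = 12*q^5 - 4*q^4 - 35*q^3 + 35*q^2 + q + 7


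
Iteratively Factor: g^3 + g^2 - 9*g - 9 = (g + 3)*(g^2 - 2*g - 3) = (g + 1)*(g + 3)*(g - 3)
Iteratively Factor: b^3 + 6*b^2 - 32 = (b + 4)*(b^2 + 2*b - 8) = (b + 4)^2*(b - 2)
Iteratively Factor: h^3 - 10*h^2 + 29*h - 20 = (h - 5)*(h^2 - 5*h + 4) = (h - 5)*(h - 4)*(h - 1)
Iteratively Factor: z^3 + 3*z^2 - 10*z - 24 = (z - 3)*(z^2 + 6*z + 8) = (z - 3)*(z + 4)*(z + 2)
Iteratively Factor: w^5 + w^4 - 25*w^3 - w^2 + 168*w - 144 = (w + 4)*(w^4 - 3*w^3 - 13*w^2 + 51*w - 36) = (w - 3)*(w + 4)*(w^3 - 13*w + 12) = (w - 3)^2*(w + 4)*(w^2 + 3*w - 4) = (w - 3)^2*(w + 4)^2*(w - 1)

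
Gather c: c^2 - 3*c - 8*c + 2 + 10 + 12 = c^2 - 11*c + 24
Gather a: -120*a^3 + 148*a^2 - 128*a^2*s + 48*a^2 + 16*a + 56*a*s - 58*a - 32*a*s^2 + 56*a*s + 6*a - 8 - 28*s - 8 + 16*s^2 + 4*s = -120*a^3 + a^2*(196 - 128*s) + a*(-32*s^2 + 112*s - 36) + 16*s^2 - 24*s - 16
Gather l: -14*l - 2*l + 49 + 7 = 56 - 16*l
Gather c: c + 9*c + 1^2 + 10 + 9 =10*c + 20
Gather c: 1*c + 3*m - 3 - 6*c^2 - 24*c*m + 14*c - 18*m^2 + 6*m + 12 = -6*c^2 + c*(15 - 24*m) - 18*m^2 + 9*m + 9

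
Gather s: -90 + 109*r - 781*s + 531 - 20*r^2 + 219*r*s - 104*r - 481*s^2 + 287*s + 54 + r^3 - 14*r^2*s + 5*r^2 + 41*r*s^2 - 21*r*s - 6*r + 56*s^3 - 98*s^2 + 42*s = r^3 - 15*r^2 - r + 56*s^3 + s^2*(41*r - 579) + s*(-14*r^2 + 198*r - 452) + 495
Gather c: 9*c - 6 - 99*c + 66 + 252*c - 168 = 162*c - 108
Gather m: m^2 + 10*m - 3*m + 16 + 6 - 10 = m^2 + 7*m + 12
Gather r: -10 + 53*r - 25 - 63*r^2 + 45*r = -63*r^2 + 98*r - 35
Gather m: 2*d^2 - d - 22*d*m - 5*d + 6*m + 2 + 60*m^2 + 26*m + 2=2*d^2 - 6*d + 60*m^2 + m*(32 - 22*d) + 4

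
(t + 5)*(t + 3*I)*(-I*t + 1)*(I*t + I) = t^4 + 6*t^3 + 4*I*t^3 + 2*t^2 + 24*I*t^2 - 18*t + 20*I*t - 15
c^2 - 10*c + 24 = (c - 6)*(c - 4)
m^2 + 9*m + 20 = (m + 4)*(m + 5)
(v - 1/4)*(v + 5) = v^2 + 19*v/4 - 5/4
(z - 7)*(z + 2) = z^2 - 5*z - 14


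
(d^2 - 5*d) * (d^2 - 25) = d^4 - 5*d^3 - 25*d^2 + 125*d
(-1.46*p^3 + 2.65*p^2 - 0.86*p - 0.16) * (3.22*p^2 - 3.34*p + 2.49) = -4.7012*p^5 + 13.4094*p^4 - 15.2556*p^3 + 8.9557*p^2 - 1.607*p - 0.3984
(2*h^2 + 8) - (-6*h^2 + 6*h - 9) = 8*h^2 - 6*h + 17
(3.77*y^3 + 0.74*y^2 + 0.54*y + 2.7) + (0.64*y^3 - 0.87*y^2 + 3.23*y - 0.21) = 4.41*y^3 - 0.13*y^2 + 3.77*y + 2.49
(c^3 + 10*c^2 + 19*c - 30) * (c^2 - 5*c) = c^5 + 5*c^4 - 31*c^3 - 125*c^2 + 150*c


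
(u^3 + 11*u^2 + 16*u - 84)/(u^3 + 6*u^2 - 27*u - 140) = (u^2 + 4*u - 12)/(u^2 - u - 20)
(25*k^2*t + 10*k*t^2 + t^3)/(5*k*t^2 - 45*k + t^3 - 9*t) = t*(5*k + t)/(t^2 - 9)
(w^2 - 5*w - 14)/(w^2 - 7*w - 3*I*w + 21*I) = (w + 2)/(w - 3*I)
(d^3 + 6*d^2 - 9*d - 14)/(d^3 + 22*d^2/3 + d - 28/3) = 3*(d^2 - d - 2)/(3*d^2 + d - 4)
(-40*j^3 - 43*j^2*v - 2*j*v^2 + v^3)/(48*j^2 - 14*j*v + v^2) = (5*j^2 + 6*j*v + v^2)/(-6*j + v)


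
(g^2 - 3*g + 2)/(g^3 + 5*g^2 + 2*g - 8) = (g - 2)/(g^2 + 6*g + 8)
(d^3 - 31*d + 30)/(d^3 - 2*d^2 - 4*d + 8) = (d^3 - 31*d + 30)/(d^3 - 2*d^2 - 4*d + 8)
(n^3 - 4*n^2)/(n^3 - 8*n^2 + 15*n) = n*(n - 4)/(n^2 - 8*n + 15)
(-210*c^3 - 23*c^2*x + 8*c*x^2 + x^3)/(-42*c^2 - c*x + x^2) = (-35*c^2 + 2*c*x + x^2)/(-7*c + x)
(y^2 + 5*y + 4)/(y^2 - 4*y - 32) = (y + 1)/(y - 8)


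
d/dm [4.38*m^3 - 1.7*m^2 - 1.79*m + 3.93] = 13.14*m^2 - 3.4*m - 1.79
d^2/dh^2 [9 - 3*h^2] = -6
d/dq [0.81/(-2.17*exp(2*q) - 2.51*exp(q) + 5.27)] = (3.5154*exp(q) + 2.0331)*exp(q)/(2.17*exp(2*q) + 2.51*exp(q) - 5.27)^2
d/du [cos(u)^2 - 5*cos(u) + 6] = (5 - 2*cos(u))*sin(u)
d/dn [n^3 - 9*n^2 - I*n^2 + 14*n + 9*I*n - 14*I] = 3*n^2 - 18*n - 2*I*n + 14 + 9*I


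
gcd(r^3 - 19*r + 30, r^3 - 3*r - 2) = r - 2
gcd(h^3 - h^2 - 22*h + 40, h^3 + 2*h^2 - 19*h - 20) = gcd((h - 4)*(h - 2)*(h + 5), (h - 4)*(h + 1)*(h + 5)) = h^2 + h - 20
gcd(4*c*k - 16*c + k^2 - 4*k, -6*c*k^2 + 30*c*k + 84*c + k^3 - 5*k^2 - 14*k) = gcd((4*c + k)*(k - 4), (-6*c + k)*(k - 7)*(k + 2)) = 1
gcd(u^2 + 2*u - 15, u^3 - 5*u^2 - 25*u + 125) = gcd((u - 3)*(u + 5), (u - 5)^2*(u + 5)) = u + 5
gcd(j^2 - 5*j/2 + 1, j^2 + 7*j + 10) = 1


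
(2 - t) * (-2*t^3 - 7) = 2*t^4 - 4*t^3 + 7*t - 14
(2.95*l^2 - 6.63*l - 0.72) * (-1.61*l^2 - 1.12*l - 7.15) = -4.7495*l^4 + 7.3703*l^3 - 12.5077*l^2 + 48.2109*l + 5.148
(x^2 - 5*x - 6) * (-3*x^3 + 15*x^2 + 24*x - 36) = -3*x^5 + 30*x^4 - 33*x^3 - 246*x^2 + 36*x + 216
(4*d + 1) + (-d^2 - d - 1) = -d^2 + 3*d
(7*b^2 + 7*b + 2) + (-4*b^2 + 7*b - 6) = 3*b^2 + 14*b - 4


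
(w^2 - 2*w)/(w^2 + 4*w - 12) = w/(w + 6)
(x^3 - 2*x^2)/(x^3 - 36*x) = x*(x - 2)/(x^2 - 36)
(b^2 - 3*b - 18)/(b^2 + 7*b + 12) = (b - 6)/(b + 4)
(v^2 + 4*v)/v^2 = (v + 4)/v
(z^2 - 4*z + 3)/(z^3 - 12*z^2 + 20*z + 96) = (z^2 - 4*z + 3)/(z^3 - 12*z^2 + 20*z + 96)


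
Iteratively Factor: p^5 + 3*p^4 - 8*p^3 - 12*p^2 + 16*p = (p - 1)*(p^4 + 4*p^3 - 4*p^2 - 16*p) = p*(p - 1)*(p^3 + 4*p^2 - 4*p - 16) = p*(p - 1)*(p + 4)*(p^2 - 4) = p*(p - 1)*(p + 2)*(p + 4)*(p - 2)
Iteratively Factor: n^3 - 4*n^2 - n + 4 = (n - 1)*(n^2 - 3*n - 4) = (n - 4)*(n - 1)*(n + 1)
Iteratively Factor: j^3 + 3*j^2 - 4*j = (j + 4)*(j^2 - j) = (j - 1)*(j + 4)*(j)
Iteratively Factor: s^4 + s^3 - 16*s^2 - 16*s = (s + 1)*(s^3 - 16*s) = (s + 1)*(s + 4)*(s^2 - 4*s) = s*(s + 1)*(s + 4)*(s - 4)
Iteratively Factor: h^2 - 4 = (h - 2)*(h + 2)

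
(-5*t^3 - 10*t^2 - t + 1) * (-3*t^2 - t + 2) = 15*t^5 + 35*t^4 + 3*t^3 - 22*t^2 - 3*t + 2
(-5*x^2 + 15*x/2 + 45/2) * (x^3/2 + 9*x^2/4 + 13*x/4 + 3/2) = -5*x^5/2 - 15*x^4/2 + 95*x^3/8 + 135*x^2/2 + 675*x/8 + 135/4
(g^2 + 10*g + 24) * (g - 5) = g^3 + 5*g^2 - 26*g - 120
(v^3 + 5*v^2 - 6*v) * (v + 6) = v^4 + 11*v^3 + 24*v^2 - 36*v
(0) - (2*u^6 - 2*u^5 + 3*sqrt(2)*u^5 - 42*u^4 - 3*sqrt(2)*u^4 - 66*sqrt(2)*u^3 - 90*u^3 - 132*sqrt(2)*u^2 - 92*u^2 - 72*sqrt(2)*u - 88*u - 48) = -2*u^6 - 3*sqrt(2)*u^5 + 2*u^5 + 3*sqrt(2)*u^4 + 42*u^4 + 90*u^3 + 66*sqrt(2)*u^3 + 92*u^2 + 132*sqrt(2)*u^2 + 88*u + 72*sqrt(2)*u + 48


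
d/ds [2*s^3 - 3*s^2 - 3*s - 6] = 6*s^2 - 6*s - 3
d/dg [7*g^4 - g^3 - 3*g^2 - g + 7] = 28*g^3 - 3*g^2 - 6*g - 1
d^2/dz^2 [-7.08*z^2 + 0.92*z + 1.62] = -14.1600000000000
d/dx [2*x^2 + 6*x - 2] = 4*x + 6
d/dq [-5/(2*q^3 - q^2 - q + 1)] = 5*(6*q^2 - 2*q - 1)/(2*q^3 - q^2 - q + 1)^2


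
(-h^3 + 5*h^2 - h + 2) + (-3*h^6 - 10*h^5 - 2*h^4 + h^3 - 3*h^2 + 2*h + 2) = -3*h^6 - 10*h^5 - 2*h^4 + 2*h^2 + h + 4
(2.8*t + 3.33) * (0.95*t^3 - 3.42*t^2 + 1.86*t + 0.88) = 2.66*t^4 - 6.4125*t^3 - 6.1806*t^2 + 8.6578*t + 2.9304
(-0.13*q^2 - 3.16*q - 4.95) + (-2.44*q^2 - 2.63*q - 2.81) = -2.57*q^2 - 5.79*q - 7.76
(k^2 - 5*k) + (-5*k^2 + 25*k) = -4*k^2 + 20*k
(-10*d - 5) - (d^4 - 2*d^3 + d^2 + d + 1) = -d^4 + 2*d^3 - d^2 - 11*d - 6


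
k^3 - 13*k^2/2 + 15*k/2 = k*(k - 5)*(k - 3/2)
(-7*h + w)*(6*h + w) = -42*h^2 - h*w + w^2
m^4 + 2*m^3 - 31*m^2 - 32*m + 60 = (m - 5)*(m - 1)*(m + 2)*(m + 6)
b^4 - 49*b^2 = b^2*(b - 7)*(b + 7)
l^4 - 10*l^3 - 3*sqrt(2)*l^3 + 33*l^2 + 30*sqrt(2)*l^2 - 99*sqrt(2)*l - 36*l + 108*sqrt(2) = (l - 4)*(l - 3)^2*(l - 3*sqrt(2))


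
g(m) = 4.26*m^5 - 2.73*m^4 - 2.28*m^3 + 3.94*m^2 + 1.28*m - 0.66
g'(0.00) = 1.28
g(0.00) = -0.66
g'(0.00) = 1.28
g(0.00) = -0.66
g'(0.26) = 2.77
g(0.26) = -0.11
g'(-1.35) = 75.79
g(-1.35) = -17.77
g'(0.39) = 3.16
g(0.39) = 0.28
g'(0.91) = 9.16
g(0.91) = 2.84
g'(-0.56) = -1.27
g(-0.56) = -0.24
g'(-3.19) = 2466.70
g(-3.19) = -1580.56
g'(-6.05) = 30657.95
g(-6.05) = -37545.99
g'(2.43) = 566.03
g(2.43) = 258.76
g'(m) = 21.3*m^4 - 10.92*m^3 - 6.84*m^2 + 7.88*m + 1.28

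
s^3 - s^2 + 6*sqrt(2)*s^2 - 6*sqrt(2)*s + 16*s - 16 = (s - 1)*(s + 2*sqrt(2))*(s + 4*sqrt(2))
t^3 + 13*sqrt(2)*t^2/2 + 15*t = t*(t + 3*sqrt(2)/2)*(t + 5*sqrt(2))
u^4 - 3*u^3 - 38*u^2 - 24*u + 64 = (u - 8)*(u - 1)*(u + 2)*(u + 4)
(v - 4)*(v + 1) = v^2 - 3*v - 4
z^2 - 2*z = z*(z - 2)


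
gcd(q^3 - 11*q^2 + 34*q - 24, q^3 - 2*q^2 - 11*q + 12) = q^2 - 5*q + 4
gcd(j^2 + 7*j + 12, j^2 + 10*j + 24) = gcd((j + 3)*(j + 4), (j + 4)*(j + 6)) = j + 4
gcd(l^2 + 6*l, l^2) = l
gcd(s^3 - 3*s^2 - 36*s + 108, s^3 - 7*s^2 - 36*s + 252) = s^2 - 36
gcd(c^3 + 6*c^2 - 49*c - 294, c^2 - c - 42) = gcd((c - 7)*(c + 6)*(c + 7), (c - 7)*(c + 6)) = c^2 - c - 42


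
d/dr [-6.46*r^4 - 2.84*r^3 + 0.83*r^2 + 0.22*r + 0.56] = -25.84*r^3 - 8.52*r^2 + 1.66*r + 0.22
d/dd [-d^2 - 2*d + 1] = -2*d - 2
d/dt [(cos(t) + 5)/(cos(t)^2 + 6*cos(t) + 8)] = (cos(t)^2 + 10*cos(t) + 22)*sin(t)/(cos(t)^2 + 6*cos(t) + 8)^2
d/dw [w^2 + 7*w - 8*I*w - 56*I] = 2*w + 7 - 8*I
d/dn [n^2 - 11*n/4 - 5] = 2*n - 11/4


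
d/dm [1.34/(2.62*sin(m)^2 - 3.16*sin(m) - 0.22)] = (4.2344 - 7.0216*sin(m))*cos(m)/(-2.62*sin(m)^2 + 3.16*sin(m) + 0.22)^2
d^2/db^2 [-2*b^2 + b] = -4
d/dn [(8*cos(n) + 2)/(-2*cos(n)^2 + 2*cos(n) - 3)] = 4*(6*sin(n) - sin(2*n) - sin(3*n))/(2*cos(n) - cos(2*n) - 4)^2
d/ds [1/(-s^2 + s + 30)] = (2*s - 1)/(-s^2 + s + 30)^2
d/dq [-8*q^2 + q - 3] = 1 - 16*q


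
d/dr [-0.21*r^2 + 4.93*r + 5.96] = 4.93 - 0.42*r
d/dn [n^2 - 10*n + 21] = 2*n - 10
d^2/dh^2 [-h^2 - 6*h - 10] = -2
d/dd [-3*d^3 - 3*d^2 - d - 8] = -9*d^2 - 6*d - 1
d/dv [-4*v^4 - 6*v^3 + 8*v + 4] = -16*v^3 - 18*v^2 + 8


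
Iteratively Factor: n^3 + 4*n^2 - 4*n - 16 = (n + 2)*(n^2 + 2*n - 8) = (n - 2)*(n + 2)*(n + 4)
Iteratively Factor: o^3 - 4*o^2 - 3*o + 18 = (o + 2)*(o^2 - 6*o + 9) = (o - 3)*(o + 2)*(o - 3)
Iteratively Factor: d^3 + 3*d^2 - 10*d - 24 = (d - 3)*(d^2 + 6*d + 8) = (d - 3)*(d + 2)*(d + 4)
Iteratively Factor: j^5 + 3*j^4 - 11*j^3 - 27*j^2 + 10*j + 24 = (j + 1)*(j^4 + 2*j^3 - 13*j^2 - 14*j + 24) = (j + 1)*(j + 2)*(j^3 - 13*j + 12) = (j - 3)*(j + 1)*(j + 2)*(j^2 + 3*j - 4) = (j - 3)*(j + 1)*(j + 2)*(j + 4)*(j - 1)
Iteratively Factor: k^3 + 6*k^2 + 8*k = (k + 4)*(k^2 + 2*k) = (k + 2)*(k + 4)*(k)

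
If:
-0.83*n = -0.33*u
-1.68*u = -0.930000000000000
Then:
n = 0.22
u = 0.55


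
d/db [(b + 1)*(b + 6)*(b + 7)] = 3*b^2 + 28*b + 55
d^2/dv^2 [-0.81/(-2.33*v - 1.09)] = 8.794818/(2.33*v + 1.09)^3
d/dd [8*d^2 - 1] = 16*d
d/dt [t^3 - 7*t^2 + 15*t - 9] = 3*t^2 - 14*t + 15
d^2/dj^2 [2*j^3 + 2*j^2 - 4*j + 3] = 12*j + 4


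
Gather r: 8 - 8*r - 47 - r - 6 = -9*r - 45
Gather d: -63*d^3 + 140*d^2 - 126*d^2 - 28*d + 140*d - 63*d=-63*d^3 + 14*d^2 + 49*d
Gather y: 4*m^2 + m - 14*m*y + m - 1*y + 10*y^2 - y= 4*m^2 + 2*m + 10*y^2 + y*(-14*m - 2)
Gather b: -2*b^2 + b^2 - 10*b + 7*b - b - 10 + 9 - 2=-b^2 - 4*b - 3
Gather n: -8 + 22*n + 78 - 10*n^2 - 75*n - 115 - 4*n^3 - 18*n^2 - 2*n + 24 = -4*n^3 - 28*n^2 - 55*n - 21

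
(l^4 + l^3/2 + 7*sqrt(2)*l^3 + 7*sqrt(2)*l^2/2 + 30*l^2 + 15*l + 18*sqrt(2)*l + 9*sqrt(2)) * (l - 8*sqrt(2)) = l^5 - sqrt(2)*l^4 + l^4/2 - 82*l^3 - sqrt(2)*l^3/2 - 222*sqrt(2)*l^2 - 41*l^2 - 288*l - 111*sqrt(2)*l - 144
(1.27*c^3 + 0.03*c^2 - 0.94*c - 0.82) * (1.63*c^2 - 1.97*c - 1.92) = 2.0701*c^5 - 2.453*c^4 - 4.0297*c^3 + 0.4576*c^2 + 3.4202*c + 1.5744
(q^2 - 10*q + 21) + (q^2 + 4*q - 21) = 2*q^2 - 6*q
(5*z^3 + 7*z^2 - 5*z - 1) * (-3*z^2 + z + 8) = -15*z^5 - 16*z^4 + 62*z^3 + 54*z^2 - 41*z - 8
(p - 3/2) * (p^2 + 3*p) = p^3 + 3*p^2/2 - 9*p/2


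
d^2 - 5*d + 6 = (d - 3)*(d - 2)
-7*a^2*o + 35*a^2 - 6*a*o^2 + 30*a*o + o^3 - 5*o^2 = (-7*a + o)*(a + o)*(o - 5)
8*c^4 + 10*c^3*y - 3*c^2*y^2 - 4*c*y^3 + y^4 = (-4*c + y)*(-2*c + y)*(c + y)^2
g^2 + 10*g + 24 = (g + 4)*(g + 6)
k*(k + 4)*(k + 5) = k^3 + 9*k^2 + 20*k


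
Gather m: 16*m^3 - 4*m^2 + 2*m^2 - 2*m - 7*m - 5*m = 16*m^3 - 2*m^2 - 14*m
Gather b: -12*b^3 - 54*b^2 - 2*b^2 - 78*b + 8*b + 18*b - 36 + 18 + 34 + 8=-12*b^3 - 56*b^2 - 52*b + 24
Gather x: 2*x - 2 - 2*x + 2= 0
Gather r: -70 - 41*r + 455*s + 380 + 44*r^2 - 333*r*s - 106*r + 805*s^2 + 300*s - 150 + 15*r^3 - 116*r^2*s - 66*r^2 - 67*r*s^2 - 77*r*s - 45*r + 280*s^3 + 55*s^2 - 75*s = 15*r^3 + r^2*(-116*s - 22) + r*(-67*s^2 - 410*s - 192) + 280*s^3 + 860*s^2 + 680*s + 160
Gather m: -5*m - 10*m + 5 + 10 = 15 - 15*m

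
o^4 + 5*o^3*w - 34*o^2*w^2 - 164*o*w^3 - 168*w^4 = (o - 6*w)*(o + 2*w)^2*(o + 7*w)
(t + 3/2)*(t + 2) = t^2 + 7*t/2 + 3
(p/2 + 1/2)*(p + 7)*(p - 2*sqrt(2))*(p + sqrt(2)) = p^4/2 - sqrt(2)*p^3/2 + 4*p^3 - 4*sqrt(2)*p^2 + 3*p^2/2 - 16*p - 7*sqrt(2)*p/2 - 14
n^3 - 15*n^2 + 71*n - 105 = (n - 7)*(n - 5)*(n - 3)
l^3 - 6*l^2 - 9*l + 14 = (l - 7)*(l - 1)*(l + 2)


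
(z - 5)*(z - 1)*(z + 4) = z^3 - 2*z^2 - 19*z + 20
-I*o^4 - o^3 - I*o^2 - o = o*(o - I)^2*(-I*o + 1)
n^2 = n^2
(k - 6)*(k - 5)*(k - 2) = k^3 - 13*k^2 + 52*k - 60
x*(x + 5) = x^2 + 5*x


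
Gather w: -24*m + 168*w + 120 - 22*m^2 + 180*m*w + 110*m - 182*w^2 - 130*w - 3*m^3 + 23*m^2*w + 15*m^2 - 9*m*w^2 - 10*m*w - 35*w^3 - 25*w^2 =-3*m^3 - 7*m^2 + 86*m - 35*w^3 + w^2*(-9*m - 207) + w*(23*m^2 + 170*m + 38) + 120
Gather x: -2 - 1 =-3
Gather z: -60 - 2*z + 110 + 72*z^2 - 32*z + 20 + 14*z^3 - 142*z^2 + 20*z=14*z^3 - 70*z^2 - 14*z + 70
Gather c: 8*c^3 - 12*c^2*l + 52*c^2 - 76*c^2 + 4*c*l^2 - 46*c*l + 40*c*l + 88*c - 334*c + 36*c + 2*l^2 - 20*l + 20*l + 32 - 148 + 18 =8*c^3 + c^2*(-12*l - 24) + c*(4*l^2 - 6*l - 210) + 2*l^2 - 98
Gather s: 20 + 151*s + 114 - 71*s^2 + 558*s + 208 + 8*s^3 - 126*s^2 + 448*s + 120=8*s^3 - 197*s^2 + 1157*s + 462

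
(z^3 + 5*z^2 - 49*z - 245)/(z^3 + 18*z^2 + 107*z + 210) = (z - 7)/(z + 6)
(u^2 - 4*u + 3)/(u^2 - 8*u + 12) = (u^2 - 4*u + 3)/(u^2 - 8*u + 12)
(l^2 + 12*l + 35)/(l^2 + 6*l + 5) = (l + 7)/(l + 1)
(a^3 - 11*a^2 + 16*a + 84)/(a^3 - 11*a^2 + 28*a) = (a^2 - 4*a - 12)/(a*(a - 4))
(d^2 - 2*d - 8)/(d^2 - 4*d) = (d + 2)/d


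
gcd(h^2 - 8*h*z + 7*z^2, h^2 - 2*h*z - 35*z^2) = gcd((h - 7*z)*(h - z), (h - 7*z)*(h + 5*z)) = -h + 7*z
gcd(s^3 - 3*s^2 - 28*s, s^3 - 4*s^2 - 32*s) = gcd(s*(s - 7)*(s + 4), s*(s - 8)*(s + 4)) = s^2 + 4*s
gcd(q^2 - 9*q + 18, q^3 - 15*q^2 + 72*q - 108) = q^2 - 9*q + 18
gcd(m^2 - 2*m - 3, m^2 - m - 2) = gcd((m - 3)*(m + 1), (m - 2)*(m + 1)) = m + 1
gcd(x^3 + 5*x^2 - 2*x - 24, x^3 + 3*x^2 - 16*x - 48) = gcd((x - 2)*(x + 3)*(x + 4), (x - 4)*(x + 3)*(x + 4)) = x^2 + 7*x + 12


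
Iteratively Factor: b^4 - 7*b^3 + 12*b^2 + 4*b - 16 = (b - 4)*(b^3 - 3*b^2 + 4) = (b - 4)*(b - 2)*(b^2 - b - 2) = (b - 4)*(b - 2)*(b + 1)*(b - 2)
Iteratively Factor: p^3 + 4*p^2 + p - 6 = (p - 1)*(p^2 + 5*p + 6) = (p - 1)*(p + 2)*(p + 3)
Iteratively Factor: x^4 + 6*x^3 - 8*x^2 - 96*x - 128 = (x + 4)*(x^3 + 2*x^2 - 16*x - 32) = (x - 4)*(x + 4)*(x^2 + 6*x + 8) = (x - 4)*(x + 2)*(x + 4)*(x + 4)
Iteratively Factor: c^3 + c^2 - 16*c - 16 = (c - 4)*(c^2 + 5*c + 4) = (c - 4)*(c + 1)*(c + 4)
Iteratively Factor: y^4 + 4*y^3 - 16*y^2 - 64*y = (y)*(y^3 + 4*y^2 - 16*y - 64) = y*(y - 4)*(y^2 + 8*y + 16) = y*(y - 4)*(y + 4)*(y + 4)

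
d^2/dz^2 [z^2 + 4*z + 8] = 2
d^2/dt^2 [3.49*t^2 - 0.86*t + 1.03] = 6.98000000000000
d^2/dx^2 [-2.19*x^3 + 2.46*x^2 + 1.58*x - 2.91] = 4.92 - 13.14*x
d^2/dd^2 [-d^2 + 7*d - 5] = -2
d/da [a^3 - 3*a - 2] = 3*a^2 - 3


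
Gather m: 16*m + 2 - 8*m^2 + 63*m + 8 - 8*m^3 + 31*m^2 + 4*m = -8*m^3 + 23*m^2 + 83*m + 10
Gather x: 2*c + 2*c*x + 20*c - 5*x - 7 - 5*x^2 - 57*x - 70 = 22*c - 5*x^2 + x*(2*c - 62) - 77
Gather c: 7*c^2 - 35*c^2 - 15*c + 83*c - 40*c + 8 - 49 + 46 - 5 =-28*c^2 + 28*c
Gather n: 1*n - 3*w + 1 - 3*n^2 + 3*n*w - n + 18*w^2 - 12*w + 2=-3*n^2 + 3*n*w + 18*w^2 - 15*w + 3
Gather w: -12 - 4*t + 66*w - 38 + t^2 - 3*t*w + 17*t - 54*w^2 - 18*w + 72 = t^2 + 13*t - 54*w^2 + w*(48 - 3*t) + 22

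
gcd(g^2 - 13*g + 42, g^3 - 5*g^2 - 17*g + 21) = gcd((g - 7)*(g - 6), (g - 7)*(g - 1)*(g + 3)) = g - 7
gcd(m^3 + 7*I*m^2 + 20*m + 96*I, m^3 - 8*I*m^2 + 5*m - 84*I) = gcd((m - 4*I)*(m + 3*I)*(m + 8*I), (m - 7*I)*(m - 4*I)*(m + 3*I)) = m^2 - I*m + 12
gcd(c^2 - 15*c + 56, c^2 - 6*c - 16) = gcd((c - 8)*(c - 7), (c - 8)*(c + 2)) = c - 8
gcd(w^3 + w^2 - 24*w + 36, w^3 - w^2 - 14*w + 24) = w^2 - 5*w + 6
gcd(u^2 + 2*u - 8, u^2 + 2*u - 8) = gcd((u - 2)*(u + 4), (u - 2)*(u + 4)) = u^2 + 2*u - 8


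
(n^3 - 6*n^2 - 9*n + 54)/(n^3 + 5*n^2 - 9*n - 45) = (n - 6)/(n + 5)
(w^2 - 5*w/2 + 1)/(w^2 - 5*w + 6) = (w - 1/2)/(w - 3)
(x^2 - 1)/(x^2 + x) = (x - 1)/x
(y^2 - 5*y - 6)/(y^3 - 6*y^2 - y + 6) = 1/(y - 1)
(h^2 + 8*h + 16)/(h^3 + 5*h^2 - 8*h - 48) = 1/(h - 3)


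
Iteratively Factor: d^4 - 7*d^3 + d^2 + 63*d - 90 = (d - 5)*(d^3 - 2*d^2 - 9*d + 18) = (d - 5)*(d + 3)*(d^2 - 5*d + 6) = (d - 5)*(d - 3)*(d + 3)*(d - 2)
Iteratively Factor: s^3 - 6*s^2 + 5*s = (s - 5)*(s^2 - s) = s*(s - 5)*(s - 1)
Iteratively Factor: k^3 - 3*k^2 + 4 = (k + 1)*(k^2 - 4*k + 4) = (k - 2)*(k + 1)*(k - 2)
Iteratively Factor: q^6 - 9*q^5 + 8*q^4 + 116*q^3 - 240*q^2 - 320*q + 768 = (q + 3)*(q^5 - 12*q^4 + 44*q^3 - 16*q^2 - 192*q + 256) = (q + 2)*(q + 3)*(q^4 - 14*q^3 + 72*q^2 - 160*q + 128) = (q - 4)*(q + 2)*(q + 3)*(q^3 - 10*q^2 + 32*q - 32) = (q - 4)^2*(q + 2)*(q + 3)*(q^2 - 6*q + 8) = (q - 4)^2*(q - 2)*(q + 2)*(q + 3)*(q - 4)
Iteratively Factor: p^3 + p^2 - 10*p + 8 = (p - 2)*(p^2 + 3*p - 4) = (p - 2)*(p - 1)*(p + 4)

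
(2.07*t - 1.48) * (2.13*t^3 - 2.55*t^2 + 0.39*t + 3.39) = 4.4091*t^4 - 8.4309*t^3 + 4.5813*t^2 + 6.4401*t - 5.0172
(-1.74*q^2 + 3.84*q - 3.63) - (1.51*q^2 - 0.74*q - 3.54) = -3.25*q^2 + 4.58*q - 0.0899999999999999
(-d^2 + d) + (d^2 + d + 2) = 2*d + 2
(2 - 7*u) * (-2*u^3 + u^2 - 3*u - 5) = 14*u^4 - 11*u^3 + 23*u^2 + 29*u - 10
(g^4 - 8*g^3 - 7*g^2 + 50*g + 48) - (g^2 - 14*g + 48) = g^4 - 8*g^3 - 8*g^2 + 64*g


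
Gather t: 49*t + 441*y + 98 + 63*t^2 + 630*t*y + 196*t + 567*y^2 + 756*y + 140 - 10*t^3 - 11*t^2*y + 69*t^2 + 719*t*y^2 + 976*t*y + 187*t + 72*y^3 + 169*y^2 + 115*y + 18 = -10*t^3 + t^2*(132 - 11*y) + t*(719*y^2 + 1606*y + 432) + 72*y^3 + 736*y^2 + 1312*y + 256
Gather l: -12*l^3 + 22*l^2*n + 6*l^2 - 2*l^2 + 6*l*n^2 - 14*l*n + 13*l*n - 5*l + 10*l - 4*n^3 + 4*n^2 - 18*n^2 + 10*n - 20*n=-12*l^3 + l^2*(22*n + 4) + l*(6*n^2 - n + 5) - 4*n^3 - 14*n^2 - 10*n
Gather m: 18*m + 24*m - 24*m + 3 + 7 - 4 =18*m + 6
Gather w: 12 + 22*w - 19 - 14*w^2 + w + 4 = -14*w^2 + 23*w - 3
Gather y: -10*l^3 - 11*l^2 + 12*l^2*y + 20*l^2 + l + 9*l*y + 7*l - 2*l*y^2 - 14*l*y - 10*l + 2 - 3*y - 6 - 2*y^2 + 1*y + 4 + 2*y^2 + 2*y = -10*l^3 + 9*l^2 - 2*l*y^2 - 2*l + y*(12*l^2 - 5*l)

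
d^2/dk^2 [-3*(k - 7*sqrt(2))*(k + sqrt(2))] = -6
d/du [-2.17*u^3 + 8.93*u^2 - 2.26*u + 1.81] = -6.51*u^2 + 17.86*u - 2.26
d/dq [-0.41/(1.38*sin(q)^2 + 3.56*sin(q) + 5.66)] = (1.1316*sin(q) + 1.4596)*cos(q)/(1.38*sin(q)^2 + 3.56*sin(q) + 5.66)^2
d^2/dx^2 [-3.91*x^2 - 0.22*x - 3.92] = -7.82000000000000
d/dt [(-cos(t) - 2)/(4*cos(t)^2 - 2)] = (2*sin(t)^2 - 8*cos(t) - 3)*sin(t)/(2*cos(2*t)^2)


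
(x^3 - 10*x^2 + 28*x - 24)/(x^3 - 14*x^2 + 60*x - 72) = (x - 2)/(x - 6)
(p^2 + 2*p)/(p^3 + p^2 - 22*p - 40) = p/(p^2 - p - 20)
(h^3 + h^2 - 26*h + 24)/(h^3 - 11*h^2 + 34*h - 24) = (h + 6)/(h - 6)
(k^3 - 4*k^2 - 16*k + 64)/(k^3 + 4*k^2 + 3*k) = (k^3 - 4*k^2 - 16*k + 64)/(k*(k^2 + 4*k + 3))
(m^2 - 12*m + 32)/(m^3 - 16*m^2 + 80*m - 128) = 1/(m - 4)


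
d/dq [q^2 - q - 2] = 2*q - 1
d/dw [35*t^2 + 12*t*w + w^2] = 12*t + 2*w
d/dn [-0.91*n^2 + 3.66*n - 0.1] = 3.66 - 1.82*n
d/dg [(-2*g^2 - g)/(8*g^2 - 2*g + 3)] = 3*(4*g^2 - 4*g - 1)/(64*g^4 - 32*g^3 + 52*g^2 - 12*g + 9)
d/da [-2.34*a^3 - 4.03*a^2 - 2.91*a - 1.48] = -7.02*a^2 - 8.06*a - 2.91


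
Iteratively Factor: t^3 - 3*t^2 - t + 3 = (t + 1)*(t^2 - 4*t + 3) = (t - 3)*(t + 1)*(t - 1)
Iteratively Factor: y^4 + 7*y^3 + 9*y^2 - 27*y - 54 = (y + 3)*(y^3 + 4*y^2 - 3*y - 18) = (y + 3)^2*(y^2 + y - 6) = (y - 2)*(y + 3)^2*(y + 3)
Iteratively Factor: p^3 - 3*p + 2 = (p + 2)*(p^2 - 2*p + 1) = (p - 1)*(p + 2)*(p - 1)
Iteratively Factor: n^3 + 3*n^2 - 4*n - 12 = (n + 3)*(n^2 - 4) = (n + 2)*(n + 3)*(n - 2)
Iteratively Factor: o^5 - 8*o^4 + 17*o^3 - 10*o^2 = (o - 1)*(o^4 - 7*o^3 + 10*o^2) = o*(o - 1)*(o^3 - 7*o^2 + 10*o) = o^2*(o - 1)*(o^2 - 7*o + 10) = o^2*(o - 2)*(o - 1)*(o - 5)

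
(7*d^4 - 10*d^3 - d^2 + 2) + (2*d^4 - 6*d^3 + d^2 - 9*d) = 9*d^4 - 16*d^3 - 9*d + 2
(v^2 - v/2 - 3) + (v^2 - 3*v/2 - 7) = 2*v^2 - 2*v - 10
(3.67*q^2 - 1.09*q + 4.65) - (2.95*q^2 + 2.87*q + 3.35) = 0.72*q^2 - 3.96*q + 1.3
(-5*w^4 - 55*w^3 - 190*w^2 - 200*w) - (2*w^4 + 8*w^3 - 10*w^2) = -7*w^4 - 63*w^3 - 180*w^2 - 200*w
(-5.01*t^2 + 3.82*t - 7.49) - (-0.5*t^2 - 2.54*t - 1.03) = -4.51*t^2 + 6.36*t - 6.46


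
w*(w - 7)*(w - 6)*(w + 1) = w^4 - 12*w^3 + 29*w^2 + 42*w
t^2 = t^2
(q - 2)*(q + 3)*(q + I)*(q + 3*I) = q^4 + q^3 + 4*I*q^3 - 9*q^2 + 4*I*q^2 - 3*q - 24*I*q + 18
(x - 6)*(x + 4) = x^2 - 2*x - 24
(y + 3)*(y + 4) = y^2 + 7*y + 12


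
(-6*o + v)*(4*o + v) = -24*o^2 - 2*o*v + v^2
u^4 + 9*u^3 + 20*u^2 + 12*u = u*(u + 1)*(u + 2)*(u + 6)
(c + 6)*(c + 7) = c^2 + 13*c + 42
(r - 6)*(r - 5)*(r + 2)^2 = r^4 - 7*r^3 - 10*r^2 + 76*r + 120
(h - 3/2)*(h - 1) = h^2 - 5*h/2 + 3/2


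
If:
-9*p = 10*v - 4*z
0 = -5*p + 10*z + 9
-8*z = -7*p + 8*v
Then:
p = -252/215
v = 99/215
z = -639/430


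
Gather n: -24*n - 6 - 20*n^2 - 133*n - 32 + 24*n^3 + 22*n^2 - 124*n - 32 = 24*n^3 + 2*n^2 - 281*n - 70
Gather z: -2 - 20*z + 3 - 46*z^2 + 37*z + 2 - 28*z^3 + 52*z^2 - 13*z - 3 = -28*z^3 + 6*z^2 + 4*z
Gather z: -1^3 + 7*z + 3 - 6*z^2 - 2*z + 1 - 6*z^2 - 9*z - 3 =-12*z^2 - 4*z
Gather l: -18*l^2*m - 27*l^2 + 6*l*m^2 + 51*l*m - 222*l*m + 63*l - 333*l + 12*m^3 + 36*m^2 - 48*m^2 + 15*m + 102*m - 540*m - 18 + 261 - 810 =l^2*(-18*m - 27) + l*(6*m^2 - 171*m - 270) + 12*m^3 - 12*m^2 - 423*m - 567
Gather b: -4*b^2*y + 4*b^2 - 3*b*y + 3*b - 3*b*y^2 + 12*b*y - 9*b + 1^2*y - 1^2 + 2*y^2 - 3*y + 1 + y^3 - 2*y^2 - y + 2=b^2*(4 - 4*y) + b*(-3*y^2 + 9*y - 6) + y^3 - 3*y + 2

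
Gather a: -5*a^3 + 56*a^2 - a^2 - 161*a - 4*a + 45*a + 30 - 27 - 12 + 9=-5*a^3 + 55*a^2 - 120*a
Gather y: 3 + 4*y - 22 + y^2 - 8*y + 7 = y^2 - 4*y - 12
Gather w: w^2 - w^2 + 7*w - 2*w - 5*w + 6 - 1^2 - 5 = 0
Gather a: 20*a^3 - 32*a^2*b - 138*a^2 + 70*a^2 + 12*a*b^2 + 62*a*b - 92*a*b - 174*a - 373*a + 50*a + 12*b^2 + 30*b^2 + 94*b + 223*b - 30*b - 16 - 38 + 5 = 20*a^3 + a^2*(-32*b - 68) + a*(12*b^2 - 30*b - 497) + 42*b^2 + 287*b - 49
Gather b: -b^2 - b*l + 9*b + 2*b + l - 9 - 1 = -b^2 + b*(11 - l) + l - 10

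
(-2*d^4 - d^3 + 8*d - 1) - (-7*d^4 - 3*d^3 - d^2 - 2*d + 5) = 5*d^4 + 2*d^3 + d^2 + 10*d - 6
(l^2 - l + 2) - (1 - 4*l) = l^2 + 3*l + 1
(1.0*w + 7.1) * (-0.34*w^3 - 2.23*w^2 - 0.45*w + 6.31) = -0.34*w^4 - 4.644*w^3 - 16.283*w^2 + 3.115*w + 44.801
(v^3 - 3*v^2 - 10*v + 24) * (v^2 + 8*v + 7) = v^5 + 5*v^4 - 27*v^3 - 77*v^2 + 122*v + 168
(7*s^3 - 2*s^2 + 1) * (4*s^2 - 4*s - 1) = 28*s^5 - 36*s^4 + s^3 + 6*s^2 - 4*s - 1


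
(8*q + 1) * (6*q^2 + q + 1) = 48*q^3 + 14*q^2 + 9*q + 1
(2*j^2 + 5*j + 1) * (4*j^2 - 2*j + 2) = 8*j^4 + 16*j^3 - 2*j^2 + 8*j + 2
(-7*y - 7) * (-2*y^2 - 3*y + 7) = 14*y^3 + 35*y^2 - 28*y - 49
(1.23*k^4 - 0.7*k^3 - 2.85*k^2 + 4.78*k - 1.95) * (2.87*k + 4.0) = 3.5301*k^5 + 2.911*k^4 - 10.9795*k^3 + 2.3186*k^2 + 13.5235*k - 7.8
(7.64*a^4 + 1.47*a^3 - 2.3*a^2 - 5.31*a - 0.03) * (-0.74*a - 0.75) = -5.6536*a^5 - 6.8178*a^4 + 0.5995*a^3 + 5.6544*a^2 + 4.0047*a + 0.0225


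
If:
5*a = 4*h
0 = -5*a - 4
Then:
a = -4/5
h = -1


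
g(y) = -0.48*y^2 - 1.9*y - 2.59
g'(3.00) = -4.78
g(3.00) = -12.61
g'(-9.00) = 6.74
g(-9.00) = -24.37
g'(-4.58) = 2.50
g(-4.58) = -3.96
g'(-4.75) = 2.66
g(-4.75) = -4.40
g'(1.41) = -3.25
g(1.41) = -6.22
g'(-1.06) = -0.88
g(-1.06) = -1.12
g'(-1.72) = -0.25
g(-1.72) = -0.74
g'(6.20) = -7.85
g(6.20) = -32.82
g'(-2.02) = 0.04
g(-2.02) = -0.71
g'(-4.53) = 2.45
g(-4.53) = -3.83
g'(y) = -0.96*y - 1.9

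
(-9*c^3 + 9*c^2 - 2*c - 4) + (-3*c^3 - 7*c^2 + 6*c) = -12*c^3 + 2*c^2 + 4*c - 4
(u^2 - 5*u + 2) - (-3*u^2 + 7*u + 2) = 4*u^2 - 12*u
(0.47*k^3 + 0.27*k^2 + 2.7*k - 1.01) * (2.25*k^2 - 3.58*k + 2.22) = 1.0575*k^5 - 1.0751*k^4 + 6.1518*k^3 - 11.3391*k^2 + 9.6098*k - 2.2422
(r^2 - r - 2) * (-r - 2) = -r^3 - r^2 + 4*r + 4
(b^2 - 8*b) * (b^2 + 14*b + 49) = b^4 + 6*b^3 - 63*b^2 - 392*b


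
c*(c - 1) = c^2 - c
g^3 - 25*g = g*(g - 5)*(g + 5)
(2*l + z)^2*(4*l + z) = 16*l^3 + 20*l^2*z + 8*l*z^2 + z^3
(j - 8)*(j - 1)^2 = j^3 - 10*j^2 + 17*j - 8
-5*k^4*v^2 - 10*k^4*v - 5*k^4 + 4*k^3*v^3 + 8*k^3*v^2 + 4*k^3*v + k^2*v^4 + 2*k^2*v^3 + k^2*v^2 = (-k + v)*(5*k + v)*(k*v + k)^2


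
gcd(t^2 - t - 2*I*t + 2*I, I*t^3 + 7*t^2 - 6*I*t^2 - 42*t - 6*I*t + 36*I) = 1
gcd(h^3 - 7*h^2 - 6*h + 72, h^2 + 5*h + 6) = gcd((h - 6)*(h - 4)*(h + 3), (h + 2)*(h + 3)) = h + 3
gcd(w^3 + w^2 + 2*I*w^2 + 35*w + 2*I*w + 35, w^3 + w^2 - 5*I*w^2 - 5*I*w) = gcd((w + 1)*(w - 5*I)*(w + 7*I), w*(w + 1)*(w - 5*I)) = w^2 + w*(1 - 5*I) - 5*I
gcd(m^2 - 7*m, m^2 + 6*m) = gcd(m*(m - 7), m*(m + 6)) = m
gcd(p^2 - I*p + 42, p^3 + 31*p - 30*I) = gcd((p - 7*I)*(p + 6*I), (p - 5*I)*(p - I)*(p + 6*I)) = p + 6*I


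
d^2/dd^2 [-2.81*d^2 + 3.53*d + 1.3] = -5.62000000000000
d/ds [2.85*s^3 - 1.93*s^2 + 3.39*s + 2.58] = 8.55*s^2 - 3.86*s + 3.39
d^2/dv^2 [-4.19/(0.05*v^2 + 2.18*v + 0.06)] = (0.02095*v^2 + 0.91342*v - 4.19*(0.1*v + 2.18)*(0.2*v + 4.36) + 0.02514)/(0.05*v^2 + 2.18*v + 0.06)^3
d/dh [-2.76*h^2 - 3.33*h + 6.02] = -5.52*h - 3.33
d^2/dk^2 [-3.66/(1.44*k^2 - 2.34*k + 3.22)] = (15.178752*k^2 - 24.665472*k - 3.66*(2.88*k - 2.34)*(5.76*k - 4.68) + 33.941376)/(1.44*k^2 - 2.34*k + 3.22)^3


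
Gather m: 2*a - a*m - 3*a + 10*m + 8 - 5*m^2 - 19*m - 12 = -a - 5*m^2 + m*(-a - 9) - 4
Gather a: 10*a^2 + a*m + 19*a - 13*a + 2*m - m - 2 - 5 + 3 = 10*a^2 + a*(m + 6) + m - 4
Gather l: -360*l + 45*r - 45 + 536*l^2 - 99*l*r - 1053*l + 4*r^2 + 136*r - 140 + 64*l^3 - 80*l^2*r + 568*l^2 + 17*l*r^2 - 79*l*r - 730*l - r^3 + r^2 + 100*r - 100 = 64*l^3 + l^2*(1104 - 80*r) + l*(17*r^2 - 178*r - 2143) - r^3 + 5*r^2 + 281*r - 285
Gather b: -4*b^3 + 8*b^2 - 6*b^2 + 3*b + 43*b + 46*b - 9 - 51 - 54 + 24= -4*b^3 + 2*b^2 + 92*b - 90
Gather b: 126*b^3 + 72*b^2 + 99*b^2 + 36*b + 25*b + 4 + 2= 126*b^3 + 171*b^2 + 61*b + 6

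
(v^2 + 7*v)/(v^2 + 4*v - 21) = v/(v - 3)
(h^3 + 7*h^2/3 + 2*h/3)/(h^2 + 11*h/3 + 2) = h*(3*h^2 + 7*h + 2)/(3*h^2 + 11*h + 6)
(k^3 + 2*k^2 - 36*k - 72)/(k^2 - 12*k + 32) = (k^3 + 2*k^2 - 36*k - 72)/(k^2 - 12*k + 32)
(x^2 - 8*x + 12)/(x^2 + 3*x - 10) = (x - 6)/(x + 5)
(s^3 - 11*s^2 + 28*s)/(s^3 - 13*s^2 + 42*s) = (s - 4)/(s - 6)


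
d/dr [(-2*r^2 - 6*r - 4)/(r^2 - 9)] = 2*(3*r^2 + 22*r + 27)/(r^4 - 18*r^2 + 81)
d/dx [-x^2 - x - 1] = -2*x - 1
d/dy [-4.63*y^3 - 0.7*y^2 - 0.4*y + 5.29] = -13.89*y^2 - 1.4*y - 0.4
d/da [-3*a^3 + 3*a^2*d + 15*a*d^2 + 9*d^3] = -9*a^2 + 6*a*d + 15*d^2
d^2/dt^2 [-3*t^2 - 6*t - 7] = -6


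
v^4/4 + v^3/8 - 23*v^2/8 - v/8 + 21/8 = (v/4 + 1/4)*(v - 3)*(v - 1)*(v + 7/2)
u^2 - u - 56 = (u - 8)*(u + 7)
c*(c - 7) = c^2 - 7*c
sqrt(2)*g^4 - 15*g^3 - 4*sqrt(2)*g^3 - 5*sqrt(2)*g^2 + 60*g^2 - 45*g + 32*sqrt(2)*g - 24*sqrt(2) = (g - 3)*(g - 1)*(g - 8*sqrt(2))*(sqrt(2)*g + 1)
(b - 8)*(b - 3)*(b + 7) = b^3 - 4*b^2 - 53*b + 168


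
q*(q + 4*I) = q^2 + 4*I*q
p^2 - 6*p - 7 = (p - 7)*(p + 1)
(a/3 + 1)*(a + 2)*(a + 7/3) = a^3/3 + 22*a^2/9 + 53*a/9 + 14/3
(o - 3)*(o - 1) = o^2 - 4*o + 3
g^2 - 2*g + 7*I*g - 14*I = (g - 2)*(g + 7*I)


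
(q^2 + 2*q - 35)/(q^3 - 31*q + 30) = (q + 7)/(q^2 + 5*q - 6)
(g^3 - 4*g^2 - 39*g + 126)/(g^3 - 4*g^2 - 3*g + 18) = (g^2 - g - 42)/(g^2 - g - 6)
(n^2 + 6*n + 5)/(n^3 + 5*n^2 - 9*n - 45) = (n + 1)/(n^2 - 9)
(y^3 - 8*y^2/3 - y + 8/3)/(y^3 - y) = (y - 8/3)/y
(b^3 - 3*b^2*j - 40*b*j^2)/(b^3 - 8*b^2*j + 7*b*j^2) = (b^2 - 3*b*j - 40*j^2)/(b^2 - 8*b*j + 7*j^2)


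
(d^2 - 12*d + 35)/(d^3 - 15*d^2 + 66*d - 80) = (d - 7)/(d^2 - 10*d + 16)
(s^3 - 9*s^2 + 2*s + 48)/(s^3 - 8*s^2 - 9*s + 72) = (s + 2)/(s + 3)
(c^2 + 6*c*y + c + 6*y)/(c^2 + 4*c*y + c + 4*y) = (c + 6*y)/(c + 4*y)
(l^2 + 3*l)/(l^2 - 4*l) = (l + 3)/(l - 4)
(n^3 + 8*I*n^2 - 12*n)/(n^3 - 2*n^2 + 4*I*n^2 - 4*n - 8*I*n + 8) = n*(n + 6*I)/(n^2 + 2*n*(-1 + I) - 4*I)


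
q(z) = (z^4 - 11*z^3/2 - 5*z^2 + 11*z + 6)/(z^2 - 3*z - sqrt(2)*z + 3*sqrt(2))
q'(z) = (-2*z + sqrt(2) + 3)*(z^4 - 11*z^3/2 - 5*z^2 + 11*z + 6)/(z^2 - 3*z - sqrt(2)*z + 3*sqrt(2))^2 + (4*z^3 - 33*z^2/2 - 10*z + 11)/(z^2 - 3*z - sqrt(2)*z + 3*sqrt(2))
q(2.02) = 35.15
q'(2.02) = 51.21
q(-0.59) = -0.14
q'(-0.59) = 1.33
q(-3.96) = 12.61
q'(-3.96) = -8.05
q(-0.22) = 0.65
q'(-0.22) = 2.94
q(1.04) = 9.56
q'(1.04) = 13.06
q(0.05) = 1.62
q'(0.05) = 4.34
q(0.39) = 3.45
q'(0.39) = 6.50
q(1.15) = 11.09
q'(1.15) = 14.76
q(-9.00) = 80.60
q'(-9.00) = -18.76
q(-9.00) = 80.60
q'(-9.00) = -18.76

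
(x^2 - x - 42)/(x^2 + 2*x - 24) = (x - 7)/(x - 4)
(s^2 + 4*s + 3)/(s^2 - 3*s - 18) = (s + 1)/(s - 6)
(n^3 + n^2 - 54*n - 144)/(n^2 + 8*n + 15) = (n^2 - 2*n - 48)/(n + 5)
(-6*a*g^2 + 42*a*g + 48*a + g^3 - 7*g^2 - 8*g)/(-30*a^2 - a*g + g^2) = (g^2 - 7*g - 8)/(5*a + g)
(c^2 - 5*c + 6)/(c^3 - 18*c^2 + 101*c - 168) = (c - 2)/(c^2 - 15*c + 56)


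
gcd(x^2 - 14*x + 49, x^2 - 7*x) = x - 7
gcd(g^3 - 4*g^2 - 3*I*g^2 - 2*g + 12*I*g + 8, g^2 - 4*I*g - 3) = g - I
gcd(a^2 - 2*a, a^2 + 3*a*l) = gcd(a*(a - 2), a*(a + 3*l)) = a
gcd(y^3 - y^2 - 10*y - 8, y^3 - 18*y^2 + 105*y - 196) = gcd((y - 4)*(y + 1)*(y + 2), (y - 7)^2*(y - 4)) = y - 4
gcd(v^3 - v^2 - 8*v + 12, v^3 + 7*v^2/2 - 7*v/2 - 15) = v^2 + v - 6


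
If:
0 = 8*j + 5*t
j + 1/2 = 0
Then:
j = -1/2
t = 4/5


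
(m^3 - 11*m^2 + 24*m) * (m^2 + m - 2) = m^5 - 10*m^4 + 11*m^3 + 46*m^2 - 48*m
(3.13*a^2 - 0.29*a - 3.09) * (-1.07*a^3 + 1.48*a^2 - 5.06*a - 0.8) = -3.3491*a^5 + 4.9427*a^4 - 12.9607*a^3 - 5.6098*a^2 + 15.8674*a + 2.472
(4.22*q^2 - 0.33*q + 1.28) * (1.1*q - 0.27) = 4.642*q^3 - 1.5024*q^2 + 1.4971*q - 0.3456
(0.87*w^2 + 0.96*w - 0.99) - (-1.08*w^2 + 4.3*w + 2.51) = 1.95*w^2 - 3.34*w - 3.5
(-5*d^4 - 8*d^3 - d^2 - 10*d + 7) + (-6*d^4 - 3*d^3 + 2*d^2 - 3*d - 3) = -11*d^4 - 11*d^3 + d^2 - 13*d + 4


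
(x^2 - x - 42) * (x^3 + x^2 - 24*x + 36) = x^5 - 67*x^3 + 18*x^2 + 972*x - 1512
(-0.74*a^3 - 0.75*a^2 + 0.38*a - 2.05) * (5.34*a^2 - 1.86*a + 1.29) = -3.9516*a^5 - 2.6286*a^4 + 2.4696*a^3 - 12.6213*a^2 + 4.3032*a - 2.6445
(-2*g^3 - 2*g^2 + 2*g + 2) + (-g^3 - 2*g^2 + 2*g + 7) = -3*g^3 - 4*g^2 + 4*g + 9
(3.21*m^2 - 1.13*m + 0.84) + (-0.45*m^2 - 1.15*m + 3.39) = 2.76*m^2 - 2.28*m + 4.23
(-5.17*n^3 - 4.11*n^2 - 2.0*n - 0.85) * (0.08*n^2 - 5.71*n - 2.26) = -0.4136*n^5 + 29.1919*n^4 + 34.9923*n^3 + 20.6406*n^2 + 9.3735*n + 1.921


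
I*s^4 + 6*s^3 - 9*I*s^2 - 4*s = s*(s - 4*I)*(s - I)*(I*s + 1)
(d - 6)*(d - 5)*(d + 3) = d^3 - 8*d^2 - 3*d + 90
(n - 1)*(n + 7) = n^2 + 6*n - 7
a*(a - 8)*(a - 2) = a^3 - 10*a^2 + 16*a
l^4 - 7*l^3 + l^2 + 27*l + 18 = (l - 6)*(l - 3)*(l + 1)^2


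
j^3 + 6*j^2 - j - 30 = (j - 2)*(j + 3)*(j + 5)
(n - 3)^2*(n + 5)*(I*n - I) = I*n^4 - 2*I*n^3 - 20*I*n^2 + 66*I*n - 45*I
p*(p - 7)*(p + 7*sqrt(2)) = p^3 - 7*p^2 + 7*sqrt(2)*p^2 - 49*sqrt(2)*p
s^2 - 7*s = s*(s - 7)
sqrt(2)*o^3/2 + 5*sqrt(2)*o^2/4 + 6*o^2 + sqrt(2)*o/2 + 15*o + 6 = (o + 1/2)*(o + 6*sqrt(2))*(sqrt(2)*o/2 + sqrt(2))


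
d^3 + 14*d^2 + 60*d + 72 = (d + 2)*(d + 6)^2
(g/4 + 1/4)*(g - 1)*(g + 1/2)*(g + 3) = g^4/4 + 7*g^3/8 + g^2/8 - 7*g/8 - 3/8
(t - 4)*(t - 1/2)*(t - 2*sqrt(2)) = t^3 - 9*t^2/2 - 2*sqrt(2)*t^2 + 2*t + 9*sqrt(2)*t - 4*sqrt(2)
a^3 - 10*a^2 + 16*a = a*(a - 8)*(a - 2)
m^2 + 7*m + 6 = (m + 1)*(m + 6)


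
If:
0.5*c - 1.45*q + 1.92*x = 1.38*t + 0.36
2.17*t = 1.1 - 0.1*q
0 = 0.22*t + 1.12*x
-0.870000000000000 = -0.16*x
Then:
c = 1677.36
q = 611.70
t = -27.68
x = 5.44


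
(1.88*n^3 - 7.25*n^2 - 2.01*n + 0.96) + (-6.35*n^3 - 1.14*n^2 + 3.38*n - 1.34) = -4.47*n^3 - 8.39*n^2 + 1.37*n - 0.38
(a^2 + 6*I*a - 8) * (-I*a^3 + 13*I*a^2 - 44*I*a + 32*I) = -I*a^5 + 6*a^4 + 13*I*a^4 - 78*a^3 - 36*I*a^3 + 264*a^2 - 72*I*a^2 - 192*a + 352*I*a - 256*I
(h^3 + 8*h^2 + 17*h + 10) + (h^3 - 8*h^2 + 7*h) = 2*h^3 + 24*h + 10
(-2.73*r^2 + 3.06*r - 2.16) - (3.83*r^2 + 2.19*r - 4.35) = -6.56*r^2 + 0.87*r + 2.19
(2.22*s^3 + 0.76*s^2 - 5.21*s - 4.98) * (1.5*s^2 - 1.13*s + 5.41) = 3.33*s^5 - 1.3686*s^4 + 3.3364*s^3 + 2.5289*s^2 - 22.5587*s - 26.9418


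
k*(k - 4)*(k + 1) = k^3 - 3*k^2 - 4*k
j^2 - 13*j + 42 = (j - 7)*(j - 6)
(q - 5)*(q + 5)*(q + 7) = q^3 + 7*q^2 - 25*q - 175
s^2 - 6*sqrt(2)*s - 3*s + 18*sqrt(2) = (s - 3)*(s - 6*sqrt(2))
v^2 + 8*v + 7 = (v + 1)*(v + 7)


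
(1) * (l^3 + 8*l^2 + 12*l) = l^3 + 8*l^2 + 12*l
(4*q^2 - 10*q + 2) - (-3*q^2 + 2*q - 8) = 7*q^2 - 12*q + 10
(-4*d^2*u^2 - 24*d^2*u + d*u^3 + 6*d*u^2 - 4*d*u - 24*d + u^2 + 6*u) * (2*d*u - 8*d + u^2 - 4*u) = -8*d^3*u^3 - 16*d^3*u^2 + 192*d^3*u - 2*d^2*u^4 - 4*d^2*u^3 + 40*d^2*u^2 - 16*d^2*u + 192*d^2 + d*u^5 + 2*d*u^4 - 26*d*u^3 - 4*d*u^2 + 48*d*u + u^4 + 2*u^3 - 24*u^2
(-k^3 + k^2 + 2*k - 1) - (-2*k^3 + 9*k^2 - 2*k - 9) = k^3 - 8*k^2 + 4*k + 8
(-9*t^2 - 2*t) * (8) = -72*t^2 - 16*t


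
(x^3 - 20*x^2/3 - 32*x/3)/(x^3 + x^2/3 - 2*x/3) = (3*x^2 - 20*x - 32)/(3*x^2 + x - 2)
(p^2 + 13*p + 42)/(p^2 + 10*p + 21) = (p + 6)/(p + 3)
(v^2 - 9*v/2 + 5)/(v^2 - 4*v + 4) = (v - 5/2)/(v - 2)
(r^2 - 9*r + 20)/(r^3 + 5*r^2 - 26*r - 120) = (r - 4)/(r^2 + 10*r + 24)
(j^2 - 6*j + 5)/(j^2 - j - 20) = (j - 1)/(j + 4)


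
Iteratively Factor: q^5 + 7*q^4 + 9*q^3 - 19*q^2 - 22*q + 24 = (q - 1)*(q^4 + 8*q^3 + 17*q^2 - 2*q - 24) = (q - 1)*(q + 2)*(q^3 + 6*q^2 + 5*q - 12) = (q - 1)^2*(q + 2)*(q^2 + 7*q + 12) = (q - 1)^2*(q + 2)*(q + 3)*(q + 4)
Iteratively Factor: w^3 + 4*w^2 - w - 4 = (w + 4)*(w^2 - 1) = (w + 1)*(w + 4)*(w - 1)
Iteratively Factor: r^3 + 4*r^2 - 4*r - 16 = (r + 4)*(r^2 - 4) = (r + 2)*(r + 4)*(r - 2)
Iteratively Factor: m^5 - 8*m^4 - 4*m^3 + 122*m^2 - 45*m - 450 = (m - 3)*(m^4 - 5*m^3 - 19*m^2 + 65*m + 150) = (m - 5)*(m - 3)*(m^3 - 19*m - 30) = (m - 5)*(m - 3)*(m + 2)*(m^2 - 2*m - 15) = (m - 5)*(m - 3)*(m + 2)*(m + 3)*(m - 5)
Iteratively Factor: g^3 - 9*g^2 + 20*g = (g)*(g^2 - 9*g + 20) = g*(g - 4)*(g - 5)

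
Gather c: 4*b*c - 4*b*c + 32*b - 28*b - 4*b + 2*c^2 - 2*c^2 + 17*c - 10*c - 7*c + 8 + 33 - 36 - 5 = 0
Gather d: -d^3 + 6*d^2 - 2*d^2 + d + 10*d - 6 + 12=-d^3 + 4*d^2 + 11*d + 6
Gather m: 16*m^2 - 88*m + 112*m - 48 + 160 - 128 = 16*m^2 + 24*m - 16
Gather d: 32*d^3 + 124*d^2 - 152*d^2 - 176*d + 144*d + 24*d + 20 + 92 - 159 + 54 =32*d^3 - 28*d^2 - 8*d + 7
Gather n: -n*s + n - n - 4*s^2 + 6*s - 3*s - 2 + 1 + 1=-n*s - 4*s^2 + 3*s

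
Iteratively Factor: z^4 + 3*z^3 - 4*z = (z - 1)*(z^3 + 4*z^2 + 4*z) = (z - 1)*(z + 2)*(z^2 + 2*z) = (z - 1)*(z + 2)^2*(z)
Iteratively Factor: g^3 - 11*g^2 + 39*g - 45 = (g - 5)*(g^2 - 6*g + 9) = (g - 5)*(g - 3)*(g - 3)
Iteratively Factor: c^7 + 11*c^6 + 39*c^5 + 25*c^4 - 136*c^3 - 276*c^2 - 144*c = (c - 2)*(c^6 + 13*c^5 + 65*c^4 + 155*c^3 + 174*c^2 + 72*c) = (c - 2)*(c + 2)*(c^5 + 11*c^4 + 43*c^3 + 69*c^2 + 36*c) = (c - 2)*(c + 1)*(c + 2)*(c^4 + 10*c^3 + 33*c^2 + 36*c) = (c - 2)*(c + 1)*(c + 2)*(c + 4)*(c^3 + 6*c^2 + 9*c) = (c - 2)*(c + 1)*(c + 2)*(c + 3)*(c + 4)*(c^2 + 3*c) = c*(c - 2)*(c + 1)*(c + 2)*(c + 3)*(c + 4)*(c + 3)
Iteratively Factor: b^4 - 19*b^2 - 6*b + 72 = (b + 3)*(b^3 - 3*b^2 - 10*b + 24) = (b - 2)*(b + 3)*(b^2 - b - 12) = (b - 4)*(b - 2)*(b + 3)*(b + 3)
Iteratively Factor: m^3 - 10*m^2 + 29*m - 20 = (m - 4)*(m^2 - 6*m + 5) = (m - 4)*(m - 1)*(m - 5)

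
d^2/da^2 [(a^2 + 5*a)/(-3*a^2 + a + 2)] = 12*(-8*a^3 - 3*a^2 - 15*a + 1)/(27*a^6 - 27*a^5 - 45*a^4 + 35*a^3 + 30*a^2 - 12*a - 8)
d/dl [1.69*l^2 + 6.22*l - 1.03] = 3.38*l + 6.22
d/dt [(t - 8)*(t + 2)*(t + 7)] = 3*t^2 + 2*t - 58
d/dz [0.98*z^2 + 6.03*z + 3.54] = 1.96*z + 6.03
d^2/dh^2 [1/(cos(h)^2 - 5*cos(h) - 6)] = (4*sin(h)^4 - 51*sin(h)^2 - 45*cos(h)/4 - 15*cos(3*h)/4 - 15)/(sin(h)^2 + 5*cos(h) + 5)^3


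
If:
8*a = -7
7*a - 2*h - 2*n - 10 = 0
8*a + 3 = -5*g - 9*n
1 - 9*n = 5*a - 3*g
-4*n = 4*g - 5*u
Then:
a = -7/8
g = -11/64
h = -4955/576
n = 311/576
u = 53/180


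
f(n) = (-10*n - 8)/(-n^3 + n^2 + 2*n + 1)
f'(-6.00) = 0.06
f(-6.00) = 0.22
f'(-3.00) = 0.39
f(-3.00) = 0.71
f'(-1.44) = 1.35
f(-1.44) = 2.01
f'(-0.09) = 6.49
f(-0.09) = -8.57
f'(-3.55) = 0.25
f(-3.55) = 0.54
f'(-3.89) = 0.20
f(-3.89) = 0.46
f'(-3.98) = 0.19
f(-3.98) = 0.44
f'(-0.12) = 6.50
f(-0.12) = -8.76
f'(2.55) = -23.74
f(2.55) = 8.42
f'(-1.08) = -1.51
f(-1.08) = 2.21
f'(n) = (-10*n - 8)*(3*n^2 - 2*n - 2)/(-n^3 + n^2 + 2*n + 1)^2 - 10/(-n^3 + n^2 + 2*n + 1) = 2*(-10*n^3 - 7*n^2 + 8*n + 3)/(n^6 - 2*n^5 - 3*n^4 + 2*n^3 + 6*n^2 + 4*n + 1)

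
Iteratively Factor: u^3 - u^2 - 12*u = (u + 3)*(u^2 - 4*u) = u*(u + 3)*(u - 4)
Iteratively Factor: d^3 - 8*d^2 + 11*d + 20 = (d - 4)*(d^2 - 4*d - 5) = (d - 4)*(d + 1)*(d - 5)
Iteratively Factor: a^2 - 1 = (a + 1)*(a - 1)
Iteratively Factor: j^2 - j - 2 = (j - 2)*(j + 1)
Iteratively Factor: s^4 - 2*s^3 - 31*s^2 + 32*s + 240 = (s - 4)*(s^3 + 2*s^2 - 23*s - 60) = (s - 4)*(s + 3)*(s^2 - s - 20) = (s - 4)*(s + 3)*(s + 4)*(s - 5)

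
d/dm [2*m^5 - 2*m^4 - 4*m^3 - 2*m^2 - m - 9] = 10*m^4 - 8*m^3 - 12*m^2 - 4*m - 1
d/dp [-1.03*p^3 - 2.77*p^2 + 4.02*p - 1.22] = -3.09*p^2 - 5.54*p + 4.02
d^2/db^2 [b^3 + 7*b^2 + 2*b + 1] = 6*b + 14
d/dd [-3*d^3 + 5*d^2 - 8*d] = -9*d^2 + 10*d - 8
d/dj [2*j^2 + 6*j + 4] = 4*j + 6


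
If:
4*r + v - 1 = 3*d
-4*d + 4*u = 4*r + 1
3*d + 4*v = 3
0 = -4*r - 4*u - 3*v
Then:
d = -15/37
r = -47/148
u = -35/74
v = 39/37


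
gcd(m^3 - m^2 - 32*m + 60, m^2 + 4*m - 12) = m^2 + 4*m - 12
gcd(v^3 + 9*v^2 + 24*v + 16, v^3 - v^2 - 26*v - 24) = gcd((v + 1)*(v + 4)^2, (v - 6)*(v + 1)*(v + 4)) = v^2 + 5*v + 4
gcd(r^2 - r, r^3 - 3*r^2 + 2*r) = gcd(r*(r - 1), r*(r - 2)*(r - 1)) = r^2 - r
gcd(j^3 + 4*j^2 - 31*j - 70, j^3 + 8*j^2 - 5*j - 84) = j + 7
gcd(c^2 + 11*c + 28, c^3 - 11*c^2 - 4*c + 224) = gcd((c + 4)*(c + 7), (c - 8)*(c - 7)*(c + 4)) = c + 4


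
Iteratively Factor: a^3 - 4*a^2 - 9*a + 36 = (a + 3)*(a^2 - 7*a + 12) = (a - 3)*(a + 3)*(a - 4)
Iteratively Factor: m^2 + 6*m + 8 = (m + 4)*(m + 2)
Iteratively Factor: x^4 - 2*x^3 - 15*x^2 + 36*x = (x + 4)*(x^3 - 6*x^2 + 9*x) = (x - 3)*(x + 4)*(x^2 - 3*x) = (x - 3)^2*(x + 4)*(x)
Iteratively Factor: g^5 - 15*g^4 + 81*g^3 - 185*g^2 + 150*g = (g)*(g^4 - 15*g^3 + 81*g^2 - 185*g + 150) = g*(g - 5)*(g^3 - 10*g^2 + 31*g - 30) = g*(g - 5)*(g - 3)*(g^2 - 7*g + 10) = g*(g - 5)*(g - 3)*(g - 2)*(g - 5)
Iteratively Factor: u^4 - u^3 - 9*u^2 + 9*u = (u + 3)*(u^3 - 4*u^2 + 3*u) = (u - 1)*(u + 3)*(u^2 - 3*u) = (u - 3)*(u - 1)*(u + 3)*(u)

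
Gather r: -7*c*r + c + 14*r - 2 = c + r*(14 - 7*c) - 2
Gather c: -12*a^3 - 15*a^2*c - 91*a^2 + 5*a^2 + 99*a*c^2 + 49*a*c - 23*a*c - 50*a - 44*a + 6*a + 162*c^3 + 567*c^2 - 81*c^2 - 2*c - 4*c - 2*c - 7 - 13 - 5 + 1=-12*a^3 - 86*a^2 - 88*a + 162*c^3 + c^2*(99*a + 486) + c*(-15*a^2 + 26*a - 8) - 24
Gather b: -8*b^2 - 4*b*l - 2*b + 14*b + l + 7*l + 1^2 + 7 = -8*b^2 + b*(12 - 4*l) + 8*l + 8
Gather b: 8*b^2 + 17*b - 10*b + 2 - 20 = 8*b^2 + 7*b - 18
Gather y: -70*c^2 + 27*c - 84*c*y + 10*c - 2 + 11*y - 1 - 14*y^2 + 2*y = -70*c^2 + 37*c - 14*y^2 + y*(13 - 84*c) - 3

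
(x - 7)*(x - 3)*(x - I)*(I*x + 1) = I*x^4 + 2*x^3 - 10*I*x^3 - 20*x^2 + 20*I*x^2 + 42*x + 10*I*x - 21*I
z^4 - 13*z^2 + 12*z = z*(z - 3)*(z - 1)*(z + 4)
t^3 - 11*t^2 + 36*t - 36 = (t - 6)*(t - 3)*(t - 2)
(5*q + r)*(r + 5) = 5*q*r + 25*q + r^2 + 5*r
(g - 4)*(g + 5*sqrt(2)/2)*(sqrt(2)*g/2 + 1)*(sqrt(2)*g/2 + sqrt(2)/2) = g^4/2 - 3*g^3/2 + 7*sqrt(2)*g^3/4 - 21*sqrt(2)*g^2/4 + g^2/2 - 7*sqrt(2)*g - 15*g/2 - 10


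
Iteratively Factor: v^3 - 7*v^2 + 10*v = (v - 5)*(v^2 - 2*v) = (v - 5)*(v - 2)*(v)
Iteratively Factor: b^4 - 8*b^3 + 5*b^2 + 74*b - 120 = (b - 2)*(b^3 - 6*b^2 - 7*b + 60) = (b - 2)*(b + 3)*(b^2 - 9*b + 20) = (b - 5)*(b - 2)*(b + 3)*(b - 4)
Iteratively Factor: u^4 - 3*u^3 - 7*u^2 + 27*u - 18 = (u + 3)*(u^3 - 6*u^2 + 11*u - 6) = (u - 2)*(u + 3)*(u^2 - 4*u + 3) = (u - 2)*(u - 1)*(u + 3)*(u - 3)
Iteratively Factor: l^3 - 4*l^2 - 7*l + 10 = (l - 5)*(l^2 + l - 2) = (l - 5)*(l - 1)*(l + 2)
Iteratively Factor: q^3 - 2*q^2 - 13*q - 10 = (q + 1)*(q^2 - 3*q - 10) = (q - 5)*(q + 1)*(q + 2)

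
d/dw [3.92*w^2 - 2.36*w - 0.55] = 7.84*w - 2.36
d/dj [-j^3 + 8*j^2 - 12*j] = -3*j^2 + 16*j - 12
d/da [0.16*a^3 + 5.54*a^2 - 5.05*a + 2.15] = 0.48*a^2 + 11.08*a - 5.05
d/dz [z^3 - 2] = 3*z^2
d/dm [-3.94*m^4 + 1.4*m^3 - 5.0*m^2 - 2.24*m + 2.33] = -15.76*m^3 + 4.2*m^2 - 10.0*m - 2.24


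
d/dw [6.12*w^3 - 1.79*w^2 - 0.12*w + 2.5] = 18.36*w^2 - 3.58*w - 0.12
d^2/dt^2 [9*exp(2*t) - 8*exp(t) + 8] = (36*exp(t) - 8)*exp(t)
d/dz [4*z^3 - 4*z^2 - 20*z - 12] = 12*z^2 - 8*z - 20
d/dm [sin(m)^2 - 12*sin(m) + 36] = 2*(sin(m) - 6)*cos(m)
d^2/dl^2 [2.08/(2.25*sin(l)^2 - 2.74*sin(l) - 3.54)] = (42.12*sin(l)^4 - 38.4696*sin(l)^3 + 18.704608*sin(l)^2 + 56.764032*sin(l) - 64.366016)/(-2.25*sin(l)^2 + 2.74*sin(l) + 3.54)^3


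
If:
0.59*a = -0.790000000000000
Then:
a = -1.34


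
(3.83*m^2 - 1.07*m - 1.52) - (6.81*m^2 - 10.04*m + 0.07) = -2.98*m^2 + 8.97*m - 1.59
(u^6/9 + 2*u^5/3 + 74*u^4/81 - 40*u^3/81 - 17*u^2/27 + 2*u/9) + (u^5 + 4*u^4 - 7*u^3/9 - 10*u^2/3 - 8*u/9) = u^6/9 + 5*u^5/3 + 398*u^4/81 - 103*u^3/81 - 107*u^2/27 - 2*u/3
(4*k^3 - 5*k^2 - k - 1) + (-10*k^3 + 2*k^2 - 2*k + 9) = -6*k^3 - 3*k^2 - 3*k + 8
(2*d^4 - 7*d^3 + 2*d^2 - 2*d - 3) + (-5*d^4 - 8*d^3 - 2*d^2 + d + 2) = -3*d^4 - 15*d^3 - d - 1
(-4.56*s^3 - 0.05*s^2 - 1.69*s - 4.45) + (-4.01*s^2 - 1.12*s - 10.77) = -4.56*s^3 - 4.06*s^2 - 2.81*s - 15.22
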